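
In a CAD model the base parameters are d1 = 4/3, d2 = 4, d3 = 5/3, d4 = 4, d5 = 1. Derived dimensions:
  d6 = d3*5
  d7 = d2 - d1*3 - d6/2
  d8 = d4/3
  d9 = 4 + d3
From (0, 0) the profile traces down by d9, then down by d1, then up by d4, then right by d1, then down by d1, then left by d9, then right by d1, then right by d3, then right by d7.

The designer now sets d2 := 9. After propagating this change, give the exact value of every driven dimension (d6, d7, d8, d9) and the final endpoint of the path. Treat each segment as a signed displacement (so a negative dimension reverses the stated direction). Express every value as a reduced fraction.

d6 = 25/3
d7 = 5/6
d8 = 4/3
d9 = 17/3
endpoint = (-1/2, -13/3)

Apply edit: d2 := 9
  d6 = d3*5 = 25/3
  d7 = d2 - d1*3 - d6/2 = 5/6
  d8 = d4/3 = 4/3
  d9 = 4 + d3 = 17/3
Walk from origin (0, 0):
  seg 1: down by d9 = 17/3 → (0, -17/3)
  seg 2: down by d1 = 4/3 → (0, -7)
  seg 3: up by d4 = 4 → (0, -3)
  seg 4: right by d1 = 4/3 → (4/3, -3)
  seg 5: down by d1 = 4/3 → (4/3, -13/3)
  seg 6: left by d9 = 17/3 → (-13/3, -13/3)
  seg 7: right by d1 = 4/3 → (-3, -13/3)
  seg 8: right by d3 = 5/3 → (-4/3, -13/3)
  seg 9: right by d7 = 5/6 → (-1/2, -13/3)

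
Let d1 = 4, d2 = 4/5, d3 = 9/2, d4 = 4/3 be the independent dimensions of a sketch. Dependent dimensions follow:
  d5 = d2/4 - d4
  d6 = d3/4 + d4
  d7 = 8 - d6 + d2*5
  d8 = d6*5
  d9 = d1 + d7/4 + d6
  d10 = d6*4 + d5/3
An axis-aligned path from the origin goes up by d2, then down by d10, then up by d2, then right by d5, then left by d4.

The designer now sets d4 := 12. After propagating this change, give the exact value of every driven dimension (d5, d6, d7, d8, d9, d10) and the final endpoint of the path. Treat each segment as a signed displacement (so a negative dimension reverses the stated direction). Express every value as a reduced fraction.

Apply edit: d4 := 12
  d5 = d2/4 - d4 = -59/5
  d6 = d3/4 + d4 = 105/8
  d7 = 8 - d6 + d2*5 = -9/8
  d8 = d6*5 = 525/8
  d9 = d1 + d7/4 + d6 = 539/32
  d10 = d6*4 + d5/3 = 1457/30
Walk from origin (0, 0):
  seg 1: up by d2 = 4/5 → (0, 4/5)
  seg 2: down by d10 = 1457/30 → (0, -1433/30)
  seg 3: up by d2 = 4/5 → (0, -1409/30)
  seg 4: right by d5 = -59/5 → (-59/5, -1409/30)
  seg 5: left by d4 = 12 → (-119/5, -1409/30)

d5 = -59/5
d6 = 105/8
d7 = -9/8
d8 = 525/8
d9 = 539/32
d10 = 1457/30
endpoint = (-119/5, -1409/30)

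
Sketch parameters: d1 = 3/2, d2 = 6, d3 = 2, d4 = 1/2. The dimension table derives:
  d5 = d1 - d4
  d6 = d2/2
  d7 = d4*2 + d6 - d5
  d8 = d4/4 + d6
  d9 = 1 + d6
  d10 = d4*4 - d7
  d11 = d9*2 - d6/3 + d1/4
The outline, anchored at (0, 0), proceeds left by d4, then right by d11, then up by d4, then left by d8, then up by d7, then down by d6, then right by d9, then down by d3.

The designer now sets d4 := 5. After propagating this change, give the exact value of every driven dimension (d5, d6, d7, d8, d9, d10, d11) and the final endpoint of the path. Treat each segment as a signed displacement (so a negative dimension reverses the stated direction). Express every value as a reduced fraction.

d5 = -7/2
d6 = 3
d7 = 33/2
d8 = 17/4
d9 = 4
d10 = 7/2
d11 = 59/8
endpoint = (17/8, 33/2)

Apply edit: d4 := 5
  d5 = d1 - d4 = -7/2
  d6 = d2/2 = 3
  d7 = d4*2 + d6 - d5 = 33/2
  d8 = d4/4 + d6 = 17/4
  d9 = 1 + d6 = 4
  d10 = d4*4 - d7 = 7/2
  d11 = d9*2 - d6/3 + d1/4 = 59/8
Walk from origin (0, 0):
  seg 1: left by d4 = 5 → (-5, 0)
  seg 2: right by d11 = 59/8 → (19/8, 0)
  seg 3: up by d4 = 5 → (19/8, 5)
  seg 4: left by d8 = 17/4 → (-15/8, 5)
  seg 5: up by d7 = 33/2 → (-15/8, 43/2)
  seg 6: down by d6 = 3 → (-15/8, 37/2)
  seg 7: right by d9 = 4 → (17/8, 37/2)
  seg 8: down by d3 = 2 → (17/8, 33/2)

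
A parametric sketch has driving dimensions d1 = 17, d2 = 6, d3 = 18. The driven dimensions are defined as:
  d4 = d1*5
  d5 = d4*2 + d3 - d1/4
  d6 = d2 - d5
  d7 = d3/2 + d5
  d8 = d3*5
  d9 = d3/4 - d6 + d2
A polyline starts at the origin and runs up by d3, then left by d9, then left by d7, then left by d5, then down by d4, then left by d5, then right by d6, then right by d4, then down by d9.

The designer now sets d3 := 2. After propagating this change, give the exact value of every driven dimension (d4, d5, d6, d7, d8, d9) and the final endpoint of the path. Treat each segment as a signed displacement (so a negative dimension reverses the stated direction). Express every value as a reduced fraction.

d4 = 85
d5 = 671/4
d6 = -647/4
d7 = 675/4
d8 = 10
d9 = 673/4
endpoint = (-2997/4, -1005/4)

Apply edit: d3 := 2
  d4 = d1*5 = 85
  d5 = d4*2 + d3 - d1/4 = 671/4
  d6 = d2 - d5 = -647/4
  d7 = d3/2 + d5 = 675/4
  d8 = d3*5 = 10
  d9 = d3/4 - d6 + d2 = 673/4
Walk from origin (0, 0):
  seg 1: up by d3 = 2 → (0, 2)
  seg 2: left by d9 = 673/4 → (-673/4, 2)
  seg 3: left by d7 = 675/4 → (-337, 2)
  seg 4: left by d5 = 671/4 → (-2019/4, 2)
  seg 5: down by d4 = 85 → (-2019/4, -83)
  seg 6: left by d5 = 671/4 → (-1345/2, -83)
  seg 7: right by d6 = -647/4 → (-3337/4, -83)
  seg 8: right by d4 = 85 → (-2997/4, -83)
  seg 9: down by d9 = 673/4 → (-2997/4, -1005/4)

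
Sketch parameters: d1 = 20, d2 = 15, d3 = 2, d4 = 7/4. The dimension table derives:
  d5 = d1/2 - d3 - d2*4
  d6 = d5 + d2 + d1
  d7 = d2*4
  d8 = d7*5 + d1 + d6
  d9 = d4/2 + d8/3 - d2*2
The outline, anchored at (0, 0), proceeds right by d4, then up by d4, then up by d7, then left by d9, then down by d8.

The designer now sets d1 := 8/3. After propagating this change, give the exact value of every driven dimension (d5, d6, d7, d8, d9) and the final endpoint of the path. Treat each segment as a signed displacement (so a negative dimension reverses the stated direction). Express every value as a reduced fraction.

d5 = -182/3
d6 = -43
d7 = 60
d8 = 779/3
d9 = 4135/72
endpoint = (-4009/72, -2375/12)

Apply edit: d1 := 8/3
  d5 = d1/2 - d3 - d2*4 = -182/3
  d6 = d5 + d2 + d1 = -43
  d7 = d2*4 = 60
  d8 = d7*5 + d1 + d6 = 779/3
  d9 = d4/2 + d8/3 - d2*2 = 4135/72
Walk from origin (0, 0):
  seg 1: right by d4 = 7/4 → (7/4, 0)
  seg 2: up by d4 = 7/4 → (7/4, 7/4)
  seg 3: up by d7 = 60 → (7/4, 247/4)
  seg 4: left by d9 = 4135/72 → (-4009/72, 247/4)
  seg 5: down by d8 = 779/3 → (-4009/72, -2375/12)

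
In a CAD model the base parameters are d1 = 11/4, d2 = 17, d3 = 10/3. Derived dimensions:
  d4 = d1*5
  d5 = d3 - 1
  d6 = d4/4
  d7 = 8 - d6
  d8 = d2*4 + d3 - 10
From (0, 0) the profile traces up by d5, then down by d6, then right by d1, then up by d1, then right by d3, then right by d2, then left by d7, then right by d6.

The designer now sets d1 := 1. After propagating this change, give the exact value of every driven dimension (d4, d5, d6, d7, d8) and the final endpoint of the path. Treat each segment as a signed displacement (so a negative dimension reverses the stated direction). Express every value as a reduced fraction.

d4 = 5
d5 = 7/3
d6 = 5/4
d7 = 27/4
d8 = 184/3
endpoint = (95/6, 25/12)

Apply edit: d1 := 1
  d4 = d1*5 = 5
  d5 = d3 - 1 = 7/3
  d6 = d4/4 = 5/4
  d7 = 8 - d6 = 27/4
  d8 = d2*4 + d3 - 10 = 184/3
Walk from origin (0, 0):
  seg 1: up by d5 = 7/3 → (0, 7/3)
  seg 2: down by d6 = 5/4 → (0, 13/12)
  seg 3: right by d1 = 1 → (1, 13/12)
  seg 4: up by d1 = 1 → (1, 25/12)
  seg 5: right by d3 = 10/3 → (13/3, 25/12)
  seg 6: right by d2 = 17 → (64/3, 25/12)
  seg 7: left by d7 = 27/4 → (175/12, 25/12)
  seg 8: right by d6 = 5/4 → (95/6, 25/12)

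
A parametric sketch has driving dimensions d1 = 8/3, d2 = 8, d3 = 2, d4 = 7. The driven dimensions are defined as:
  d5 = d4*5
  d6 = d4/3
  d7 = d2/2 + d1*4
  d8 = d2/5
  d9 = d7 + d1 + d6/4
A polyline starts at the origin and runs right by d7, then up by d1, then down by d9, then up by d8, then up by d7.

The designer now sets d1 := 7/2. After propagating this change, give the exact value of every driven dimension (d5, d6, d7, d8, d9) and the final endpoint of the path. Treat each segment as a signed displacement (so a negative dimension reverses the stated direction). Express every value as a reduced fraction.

d5 = 35
d6 = 7/3
d7 = 18
d8 = 8/5
d9 = 265/12
endpoint = (18, 61/60)

Apply edit: d1 := 7/2
  d5 = d4*5 = 35
  d6 = d4/3 = 7/3
  d7 = d2/2 + d1*4 = 18
  d8 = d2/5 = 8/5
  d9 = d7 + d1 + d6/4 = 265/12
Walk from origin (0, 0):
  seg 1: right by d7 = 18 → (18, 0)
  seg 2: up by d1 = 7/2 → (18, 7/2)
  seg 3: down by d9 = 265/12 → (18, -223/12)
  seg 4: up by d8 = 8/5 → (18, -1019/60)
  seg 5: up by d7 = 18 → (18, 61/60)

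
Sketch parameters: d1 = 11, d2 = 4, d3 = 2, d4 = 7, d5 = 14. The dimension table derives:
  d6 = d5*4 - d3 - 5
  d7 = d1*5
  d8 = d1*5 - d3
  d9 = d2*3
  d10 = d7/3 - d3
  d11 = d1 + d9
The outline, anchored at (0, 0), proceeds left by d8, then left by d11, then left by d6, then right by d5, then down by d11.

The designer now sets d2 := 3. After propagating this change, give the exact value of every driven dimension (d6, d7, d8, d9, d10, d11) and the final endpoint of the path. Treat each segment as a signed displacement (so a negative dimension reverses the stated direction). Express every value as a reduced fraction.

d6 = 49
d7 = 55
d8 = 53
d9 = 9
d10 = 49/3
d11 = 20
endpoint = (-108, -20)

Apply edit: d2 := 3
  d6 = d5*4 - d3 - 5 = 49
  d7 = d1*5 = 55
  d8 = d1*5 - d3 = 53
  d9 = d2*3 = 9
  d10 = d7/3 - d3 = 49/3
  d11 = d1 + d9 = 20
Walk from origin (0, 0):
  seg 1: left by d8 = 53 → (-53, 0)
  seg 2: left by d11 = 20 → (-73, 0)
  seg 3: left by d6 = 49 → (-122, 0)
  seg 4: right by d5 = 14 → (-108, 0)
  seg 5: down by d11 = 20 → (-108, -20)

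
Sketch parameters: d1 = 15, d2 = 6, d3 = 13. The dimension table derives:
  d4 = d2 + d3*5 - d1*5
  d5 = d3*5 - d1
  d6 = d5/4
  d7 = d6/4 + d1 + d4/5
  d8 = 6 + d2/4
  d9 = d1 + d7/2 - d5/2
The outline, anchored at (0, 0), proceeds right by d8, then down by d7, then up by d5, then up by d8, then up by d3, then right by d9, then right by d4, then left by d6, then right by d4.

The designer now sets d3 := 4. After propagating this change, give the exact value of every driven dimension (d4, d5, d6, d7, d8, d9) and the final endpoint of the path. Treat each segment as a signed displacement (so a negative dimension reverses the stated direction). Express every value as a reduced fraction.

d4 = -49
d5 = 5
d6 = 5/4
d7 = 441/80
d8 = 15/2
d9 = 2441/160
endpoint = (-12239/160, 879/80)

Apply edit: d3 := 4
  d4 = d2 + d3*5 - d1*5 = -49
  d5 = d3*5 - d1 = 5
  d6 = d5/4 = 5/4
  d7 = d6/4 + d1 + d4/5 = 441/80
  d8 = 6 + d2/4 = 15/2
  d9 = d1 + d7/2 - d5/2 = 2441/160
Walk from origin (0, 0):
  seg 1: right by d8 = 15/2 → (15/2, 0)
  seg 2: down by d7 = 441/80 → (15/2, -441/80)
  seg 3: up by d5 = 5 → (15/2, -41/80)
  seg 4: up by d8 = 15/2 → (15/2, 559/80)
  seg 5: up by d3 = 4 → (15/2, 879/80)
  seg 6: right by d9 = 2441/160 → (3641/160, 879/80)
  seg 7: right by d4 = -49 → (-4199/160, 879/80)
  seg 8: left by d6 = 5/4 → (-4399/160, 879/80)
  seg 9: right by d4 = -49 → (-12239/160, 879/80)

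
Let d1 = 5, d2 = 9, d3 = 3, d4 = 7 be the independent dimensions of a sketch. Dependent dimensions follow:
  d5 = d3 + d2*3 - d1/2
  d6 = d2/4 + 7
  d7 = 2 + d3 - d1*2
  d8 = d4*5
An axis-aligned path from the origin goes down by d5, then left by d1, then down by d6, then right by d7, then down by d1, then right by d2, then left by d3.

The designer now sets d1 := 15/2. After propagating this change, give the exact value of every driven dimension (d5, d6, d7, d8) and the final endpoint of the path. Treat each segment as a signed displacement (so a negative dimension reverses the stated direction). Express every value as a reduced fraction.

d5 = 105/4
d6 = 37/4
d7 = -10
d8 = 35
endpoint = (-23/2, -43)

Apply edit: d1 := 15/2
  d5 = d3 + d2*3 - d1/2 = 105/4
  d6 = d2/4 + 7 = 37/4
  d7 = 2 + d3 - d1*2 = -10
  d8 = d4*5 = 35
Walk from origin (0, 0):
  seg 1: down by d5 = 105/4 → (0, -105/4)
  seg 2: left by d1 = 15/2 → (-15/2, -105/4)
  seg 3: down by d6 = 37/4 → (-15/2, -71/2)
  seg 4: right by d7 = -10 → (-35/2, -71/2)
  seg 5: down by d1 = 15/2 → (-35/2, -43)
  seg 6: right by d2 = 9 → (-17/2, -43)
  seg 7: left by d3 = 3 → (-23/2, -43)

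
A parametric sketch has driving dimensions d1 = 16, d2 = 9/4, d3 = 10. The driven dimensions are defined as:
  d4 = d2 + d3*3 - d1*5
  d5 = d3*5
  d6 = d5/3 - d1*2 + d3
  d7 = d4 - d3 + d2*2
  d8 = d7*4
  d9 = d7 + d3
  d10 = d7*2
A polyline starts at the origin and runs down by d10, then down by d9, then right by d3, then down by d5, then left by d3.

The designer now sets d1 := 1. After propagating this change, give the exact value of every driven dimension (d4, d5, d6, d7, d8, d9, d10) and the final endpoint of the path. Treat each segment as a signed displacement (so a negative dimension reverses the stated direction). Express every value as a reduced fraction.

d4 = 109/4
d5 = 50
d6 = 74/3
d7 = 87/4
d8 = 87
d9 = 127/4
d10 = 87/2
endpoint = (0, -501/4)

Apply edit: d1 := 1
  d4 = d2 + d3*3 - d1*5 = 109/4
  d5 = d3*5 = 50
  d6 = d5/3 - d1*2 + d3 = 74/3
  d7 = d4 - d3 + d2*2 = 87/4
  d8 = d7*4 = 87
  d9 = d7 + d3 = 127/4
  d10 = d7*2 = 87/2
Walk from origin (0, 0):
  seg 1: down by d10 = 87/2 → (0, -87/2)
  seg 2: down by d9 = 127/4 → (0, -301/4)
  seg 3: right by d3 = 10 → (10, -301/4)
  seg 4: down by d5 = 50 → (10, -501/4)
  seg 5: left by d3 = 10 → (0, -501/4)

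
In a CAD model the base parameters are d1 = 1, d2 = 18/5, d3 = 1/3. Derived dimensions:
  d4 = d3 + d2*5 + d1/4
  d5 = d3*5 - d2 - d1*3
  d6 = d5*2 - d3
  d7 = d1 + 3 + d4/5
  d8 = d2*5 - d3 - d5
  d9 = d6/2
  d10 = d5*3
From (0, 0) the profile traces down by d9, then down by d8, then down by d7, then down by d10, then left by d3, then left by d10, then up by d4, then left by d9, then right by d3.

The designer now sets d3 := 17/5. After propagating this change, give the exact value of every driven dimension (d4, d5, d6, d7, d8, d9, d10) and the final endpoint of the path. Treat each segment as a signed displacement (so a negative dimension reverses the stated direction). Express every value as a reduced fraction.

d4 = 433/20
d5 = 52/5
d6 = 87/5
d7 = 833/100
d8 = 21/5
d9 = 87/10
d10 = 156/5
endpoint = (-399/10, -1539/50)

Apply edit: d3 := 17/5
  d4 = d3 + d2*5 + d1/4 = 433/20
  d5 = d3*5 - d2 - d1*3 = 52/5
  d6 = d5*2 - d3 = 87/5
  d7 = d1 + 3 + d4/5 = 833/100
  d8 = d2*5 - d3 - d5 = 21/5
  d9 = d6/2 = 87/10
  d10 = d5*3 = 156/5
Walk from origin (0, 0):
  seg 1: down by d9 = 87/10 → (0, -87/10)
  seg 2: down by d8 = 21/5 → (0, -129/10)
  seg 3: down by d7 = 833/100 → (0, -2123/100)
  seg 4: down by d10 = 156/5 → (0, -5243/100)
  seg 5: left by d3 = 17/5 → (-17/5, -5243/100)
  seg 6: left by d10 = 156/5 → (-173/5, -5243/100)
  seg 7: up by d4 = 433/20 → (-173/5, -1539/50)
  seg 8: left by d9 = 87/10 → (-433/10, -1539/50)
  seg 9: right by d3 = 17/5 → (-399/10, -1539/50)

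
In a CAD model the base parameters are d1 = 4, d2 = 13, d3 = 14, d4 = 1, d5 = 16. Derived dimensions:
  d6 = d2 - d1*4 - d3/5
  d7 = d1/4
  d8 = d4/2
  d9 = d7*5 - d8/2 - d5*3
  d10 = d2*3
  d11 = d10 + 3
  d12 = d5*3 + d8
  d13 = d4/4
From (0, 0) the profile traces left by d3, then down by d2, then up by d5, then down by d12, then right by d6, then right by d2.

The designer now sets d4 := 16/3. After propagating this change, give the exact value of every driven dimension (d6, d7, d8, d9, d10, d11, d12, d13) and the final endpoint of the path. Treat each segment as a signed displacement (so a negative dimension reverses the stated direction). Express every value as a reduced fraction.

Apply edit: d4 := 16/3
  d6 = d2 - d1*4 - d3/5 = -29/5
  d7 = d1/4 = 1
  d8 = d4/2 = 8/3
  d9 = d7*5 - d8/2 - d5*3 = -133/3
  d10 = d2*3 = 39
  d11 = d10 + 3 = 42
  d12 = d5*3 + d8 = 152/3
  d13 = d4/4 = 4/3
Walk from origin (0, 0):
  seg 1: left by d3 = 14 → (-14, 0)
  seg 2: down by d2 = 13 → (-14, -13)
  seg 3: up by d5 = 16 → (-14, 3)
  seg 4: down by d12 = 152/3 → (-14, -143/3)
  seg 5: right by d6 = -29/5 → (-99/5, -143/3)
  seg 6: right by d2 = 13 → (-34/5, -143/3)

d6 = -29/5
d7 = 1
d8 = 8/3
d9 = -133/3
d10 = 39
d11 = 42
d12 = 152/3
d13 = 4/3
endpoint = (-34/5, -143/3)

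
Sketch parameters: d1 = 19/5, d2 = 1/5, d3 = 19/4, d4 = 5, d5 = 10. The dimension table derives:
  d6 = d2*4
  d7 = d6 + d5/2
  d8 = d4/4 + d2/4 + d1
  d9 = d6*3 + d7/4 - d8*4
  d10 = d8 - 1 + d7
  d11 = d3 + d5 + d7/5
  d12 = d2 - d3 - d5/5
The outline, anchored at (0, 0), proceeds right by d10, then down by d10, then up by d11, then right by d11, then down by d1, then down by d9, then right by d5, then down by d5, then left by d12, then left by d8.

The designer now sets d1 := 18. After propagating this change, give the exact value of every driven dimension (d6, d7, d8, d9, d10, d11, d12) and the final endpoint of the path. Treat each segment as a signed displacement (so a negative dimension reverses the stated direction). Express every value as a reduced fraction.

Apply edit: d1 := 18
  d6 = d2*4 = 4/5
  d7 = d6 + d5/2 = 29/5
  d8 = d4/4 + d2/4 + d1 = 193/10
  d9 = d6*3 + d7/4 - d8*4 = -1467/20
  d10 = d8 - 1 + d7 = 241/10
  d11 = d3 + d5 + d7/5 = 1591/100
  d12 = d2 - d3 - d5/5 = -131/20
Walk from origin (0, 0):
  seg 1: right by d10 = 241/10 → (241/10, 0)
  seg 2: down by d10 = 241/10 → (241/10, -241/10)
  seg 3: up by d11 = 1591/100 → (241/10, -819/100)
  seg 4: right by d11 = 1591/100 → (4001/100, -819/100)
  seg 5: down by d1 = 18 → (4001/100, -2619/100)
  seg 6: down by d9 = -1467/20 → (4001/100, 1179/25)
  seg 7: right by d5 = 10 → (5001/100, 1179/25)
  seg 8: down by d5 = 10 → (5001/100, 929/25)
  seg 9: left by d12 = -131/20 → (1414/25, 929/25)
  seg 10: left by d8 = 193/10 → (1863/50, 929/25)

d6 = 4/5
d7 = 29/5
d8 = 193/10
d9 = -1467/20
d10 = 241/10
d11 = 1591/100
d12 = -131/20
endpoint = (1863/50, 929/25)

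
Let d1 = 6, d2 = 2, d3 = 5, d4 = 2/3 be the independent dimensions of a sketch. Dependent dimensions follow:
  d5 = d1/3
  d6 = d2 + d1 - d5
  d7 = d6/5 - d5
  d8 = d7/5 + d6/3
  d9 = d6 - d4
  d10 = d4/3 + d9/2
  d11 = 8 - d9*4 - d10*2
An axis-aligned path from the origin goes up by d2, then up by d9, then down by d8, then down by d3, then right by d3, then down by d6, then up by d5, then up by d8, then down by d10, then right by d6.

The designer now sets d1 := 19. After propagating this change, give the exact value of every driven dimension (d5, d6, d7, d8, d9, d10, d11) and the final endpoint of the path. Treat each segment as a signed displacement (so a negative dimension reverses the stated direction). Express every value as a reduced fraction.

Apply edit: d1 := 19
  d5 = d1/3 = 19/3
  d6 = d2 + d1 - d5 = 44/3
  d7 = d6/5 - d5 = -17/5
  d8 = d7/5 + d6/3 = 947/225
  d9 = d6 - d4 = 14
  d10 = d4/3 + d9/2 = 65/9
  d11 = 8 - d9*4 - d10*2 = -562/9
Walk from origin (0, 0):
  seg 1: up by d2 = 2 → (0, 2)
  seg 2: up by d9 = 14 → (0, 16)
  seg 3: down by d8 = 947/225 → (0, 2653/225)
  seg 4: down by d3 = 5 → (0, 1528/225)
  seg 5: right by d3 = 5 → (5, 1528/225)
  seg 6: down by d6 = 44/3 → (5, -1772/225)
  seg 7: up by d5 = 19/3 → (5, -347/225)
  seg 8: up by d8 = 947/225 → (5, 8/3)
  seg 9: down by d10 = 65/9 → (5, -41/9)
  seg 10: right by d6 = 44/3 → (59/3, -41/9)

d5 = 19/3
d6 = 44/3
d7 = -17/5
d8 = 947/225
d9 = 14
d10 = 65/9
d11 = -562/9
endpoint = (59/3, -41/9)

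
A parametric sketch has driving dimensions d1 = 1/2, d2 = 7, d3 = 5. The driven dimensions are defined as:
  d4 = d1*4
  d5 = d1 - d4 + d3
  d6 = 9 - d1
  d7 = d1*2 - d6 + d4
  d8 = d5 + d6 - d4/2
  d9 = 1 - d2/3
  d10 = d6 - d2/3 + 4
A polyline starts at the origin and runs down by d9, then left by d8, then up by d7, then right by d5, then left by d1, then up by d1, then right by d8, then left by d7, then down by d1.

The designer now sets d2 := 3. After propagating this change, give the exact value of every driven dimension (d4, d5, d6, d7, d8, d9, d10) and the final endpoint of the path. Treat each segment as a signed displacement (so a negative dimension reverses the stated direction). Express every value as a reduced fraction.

d4 = 2
d5 = 7/2
d6 = 17/2
d7 = -11/2
d8 = 11
d9 = 0
d10 = 23/2
endpoint = (17/2, -11/2)

Apply edit: d2 := 3
  d4 = d1*4 = 2
  d5 = d1 - d4 + d3 = 7/2
  d6 = 9 - d1 = 17/2
  d7 = d1*2 - d6 + d4 = -11/2
  d8 = d5 + d6 - d4/2 = 11
  d9 = 1 - d2/3 = 0
  d10 = d6 - d2/3 + 4 = 23/2
Walk from origin (0, 0):
  seg 1: down by d9 = 0 → (0, 0)
  seg 2: left by d8 = 11 → (-11, 0)
  seg 3: up by d7 = -11/2 → (-11, -11/2)
  seg 4: right by d5 = 7/2 → (-15/2, -11/2)
  seg 5: left by d1 = 1/2 → (-8, -11/2)
  seg 6: up by d1 = 1/2 → (-8, -5)
  seg 7: right by d8 = 11 → (3, -5)
  seg 8: left by d7 = -11/2 → (17/2, -5)
  seg 9: down by d1 = 1/2 → (17/2, -11/2)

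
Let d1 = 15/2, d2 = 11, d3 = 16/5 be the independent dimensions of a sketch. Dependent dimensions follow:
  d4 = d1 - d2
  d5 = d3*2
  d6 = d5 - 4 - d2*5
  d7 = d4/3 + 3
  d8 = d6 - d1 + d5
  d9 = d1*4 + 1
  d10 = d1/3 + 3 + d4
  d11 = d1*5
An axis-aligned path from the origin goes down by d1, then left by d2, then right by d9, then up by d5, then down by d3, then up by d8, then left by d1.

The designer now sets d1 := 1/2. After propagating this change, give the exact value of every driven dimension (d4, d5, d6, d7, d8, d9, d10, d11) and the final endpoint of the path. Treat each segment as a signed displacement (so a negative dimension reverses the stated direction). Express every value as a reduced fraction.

d4 = -21/2
d5 = 32/5
d6 = -263/5
d7 = -1/2
d8 = -467/10
d9 = 3
d10 = -22/3
d11 = 5/2
endpoint = (-17/2, -44)

Apply edit: d1 := 1/2
  d4 = d1 - d2 = -21/2
  d5 = d3*2 = 32/5
  d6 = d5 - 4 - d2*5 = -263/5
  d7 = d4/3 + 3 = -1/2
  d8 = d6 - d1 + d5 = -467/10
  d9 = d1*4 + 1 = 3
  d10 = d1/3 + 3 + d4 = -22/3
  d11 = d1*5 = 5/2
Walk from origin (0, 0):
  seg 1: down by d1 = 1/2 → (0, -1/2)
  seg 2: left by d2 = 11 → (-11, -1/2)
  seg 3: right by d9 = 3 → (-8, -1/2)
  seg 4: up by d5 = 32/5 → (-8, 59/10)
  seg 5: down by d3 = 16/5 → (-8, 27/10)
  seg 6: up by d8 = -467/10 → (-8, -44)
  seg 7: left by d1 = 1/2 → (-17/2, -44)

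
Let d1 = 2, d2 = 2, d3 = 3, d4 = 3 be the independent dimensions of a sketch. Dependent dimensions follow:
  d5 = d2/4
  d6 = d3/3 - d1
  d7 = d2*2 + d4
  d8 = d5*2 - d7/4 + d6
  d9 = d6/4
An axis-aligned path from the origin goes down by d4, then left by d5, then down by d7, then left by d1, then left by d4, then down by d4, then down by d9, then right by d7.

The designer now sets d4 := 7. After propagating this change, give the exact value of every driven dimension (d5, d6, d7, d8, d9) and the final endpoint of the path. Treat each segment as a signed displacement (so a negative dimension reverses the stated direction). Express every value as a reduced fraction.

Apply edit: d4 := 7
  d5 = d2/4 = 1/2
  d6 = d3/3 - d1 = -1
  d7 = d2*2 + d4 = 11
  d8 = d5*2 - d7/4 + d6 = -11/4
  d9 = d6/4 = -1/4
Walk from origin (0, 0):
  seg 1: down by d4 = 7 → (0, -7)
  seg 2: left by d5 = 1/2 → (-1/2, -7)
  seg 3: down by d7 = 11 → (-1/2, -18)
  seg 4: left by d1 = 2 → (-5/2, -18)
  seg 5: left by d4 = 7 → (-19/2, -18)
  seg 6: down by d4 = 7 → (-19/2, -25)
  seg 7: down by d9 = -1/4 → (-19/2, -99/4)
  seg 8: right by d7 = 11 → (3/2, -99/4)

d5 = 1/2
d6 = -1
d7 = 11
d8 = -11/4
d9 = -1/4
endpoint = (3/2, -99/4)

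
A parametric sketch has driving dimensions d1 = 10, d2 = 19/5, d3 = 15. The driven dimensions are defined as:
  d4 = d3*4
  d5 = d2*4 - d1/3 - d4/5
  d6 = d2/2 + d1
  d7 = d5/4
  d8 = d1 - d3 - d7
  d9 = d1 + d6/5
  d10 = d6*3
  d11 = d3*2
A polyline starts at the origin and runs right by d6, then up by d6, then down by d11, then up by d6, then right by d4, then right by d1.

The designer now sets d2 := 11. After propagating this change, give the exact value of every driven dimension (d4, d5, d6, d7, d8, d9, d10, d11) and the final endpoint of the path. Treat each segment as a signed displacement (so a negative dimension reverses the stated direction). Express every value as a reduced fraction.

Apply edit: d2 := 11
  d4 = d3*4 = 60
  d5 = d2*4 - d1/3 - d4/5 = 86/3
  d6 = d2/2 + d1 = 31/2
  d7 = d5/4 = 43/6
  d8 = d1 - d3 - d7 = -73/6
  d9 = d1 + d6/5 = 131/10
  d10 = d6*3 = 93/2
  d11 = d3*2 = 30
Walk from origin (0, 0):
  seg 1: right by d6 = 31/2 → (31/2, 0)
  seg 2: up by d6 = 31/2 → (31/2, 31/2)
  seg 3: down by d11 = 30 → (31/2, -29/2)
  seg 4: up by d6 = 31/2 → (31/2, 1)
  seg 5: right by d4 = 60 → (151/2, 1)
  seg 6: right by d1 = 10 → (171/2, 1)

d4 = 60
d5 = 86/3
d6 = 31/2
d7 = 43/6
d8 = -73/6
d9 = 131/10
d10 = 93/2
d11 = 30
endpoint = (171/2, 1)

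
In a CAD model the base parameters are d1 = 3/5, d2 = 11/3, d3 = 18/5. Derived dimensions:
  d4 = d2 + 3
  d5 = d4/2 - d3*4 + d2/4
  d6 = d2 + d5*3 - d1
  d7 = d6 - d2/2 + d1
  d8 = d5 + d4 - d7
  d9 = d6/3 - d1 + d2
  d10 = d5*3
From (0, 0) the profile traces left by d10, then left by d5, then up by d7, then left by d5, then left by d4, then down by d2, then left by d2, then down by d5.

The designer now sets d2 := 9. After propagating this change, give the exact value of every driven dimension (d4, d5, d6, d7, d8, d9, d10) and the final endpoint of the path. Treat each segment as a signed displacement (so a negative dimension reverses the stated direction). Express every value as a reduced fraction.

d4 = 12
d5 = -123/20
d6 = -201/20
d7 = -279/20
d8 = 99/5
d9 = 101/20
d10 = -369/20
endpoint = (39/4, -84/5)

Apply edit: d2 := 9
  d4 = d2 + 3 = 12
  d5 = d4/2 - d3*4 + d2/4 = -123/20
  d6 = d2 + d5*3 - d1 = -201/20
  d7 = d6 - d2/2 + d1 = -279/20
  d8 = d5 + d4 - d7 = 99/5
  d9 = d6/3 - d1 + d2 = 101/20
  d10 = d5*3 = -369/20
Walk from origin (0, 0):
  seg 1: left by d10 = -369/20 → (369/20, 0)
  seg 2: left by d5 = -123/20 → (123/5, 0)
  seg 3: up by d7 = -279/20 → (123/5, -279/20)
  seg 4: left by d5 = -123/20 → (123/4, -279/20)
  seg 5: left by d4 = 12 → (75/4, -279/20)
  seg 6: down by d2 = 9 → (75/4, -459/20)
  seg 7: left by d2 = 9 → (39/4, -459/20)
  seg 8: down by d5 = -123/20 → (39/4, -84/5)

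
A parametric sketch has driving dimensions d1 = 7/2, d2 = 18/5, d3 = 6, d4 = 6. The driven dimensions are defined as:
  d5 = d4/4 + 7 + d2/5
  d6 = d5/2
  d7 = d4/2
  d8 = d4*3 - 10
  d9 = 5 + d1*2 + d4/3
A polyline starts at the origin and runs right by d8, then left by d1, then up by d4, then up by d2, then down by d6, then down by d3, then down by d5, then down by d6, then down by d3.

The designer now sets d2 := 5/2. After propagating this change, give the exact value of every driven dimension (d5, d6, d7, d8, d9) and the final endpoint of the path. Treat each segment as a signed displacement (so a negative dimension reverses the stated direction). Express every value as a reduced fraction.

d5 = 9
d6 = 9/2
d7 = 3
d8 = 8
d9 = 14
endpoint = (9/2, -43/2)

Apply edit: d2 := 5/2
  d5 = d4/4 + 7 + d2/5 = 9
  d6 = d5/2 = 9/2
  d7 = d4/2 = 3
  d8 = d4*3 - 10 = 8
  d9 = 5 + d1*2 + d4/3 = 14
Walk from origin (0, 0):
  seg 1: right by d8 = 8 → (8, 0)
  seg 2: left by d1 = 7/2 → (9/2, 0)
  seg 3: up by d4 = 6 → (9/2, 6)
  seg 4: up by d2 = 5/2 → (9/2, 17/2)
  seg 5: down by d6 = 9/2 → (9/2, 4)
  seg 6: down by d3 = 6 → (9/2, -2)
  seg 7: down by d5 = 9 → (9/2, -11)
  seg 8: down by d6 = 9/2 → (9/2, -31/2)
  seg 9: down by d3 = 6 → (9/2, -43/2)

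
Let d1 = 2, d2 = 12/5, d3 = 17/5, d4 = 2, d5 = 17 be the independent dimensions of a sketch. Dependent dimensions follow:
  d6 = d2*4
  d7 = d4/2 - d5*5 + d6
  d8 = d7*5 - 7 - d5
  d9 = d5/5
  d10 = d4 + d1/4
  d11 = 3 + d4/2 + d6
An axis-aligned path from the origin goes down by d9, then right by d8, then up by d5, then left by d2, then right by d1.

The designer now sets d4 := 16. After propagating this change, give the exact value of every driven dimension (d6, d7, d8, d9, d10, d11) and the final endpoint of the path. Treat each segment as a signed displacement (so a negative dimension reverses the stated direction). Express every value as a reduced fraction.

d6 = 48/5
d7 = -337/5
d8 = -361
d9 = 17/5
d10 = 33/2
d11 = 103/5
endpoint = (-1807/5, 68/5)

Apply edit: d4 := 16
  d6 = d2*4 = 48/5
  d7 = d4/2 - d5*5 + d6 = -337/5
  d8 = d7*5 - 7 - d5 = -361
  d9 = d5/5 = 17/5
  d10 = d4 + d1/4 = 33/2
  d11 = 3 + d4/2 + d6 = 103/5
Walk from origin (0, 0):
  seg 1: down by d9 = 17/5 → (0, -17/5)
  seg 2: right by d8 = -361 → (-361, -17/5)
  seg 3: up by d5 = 17 → (-361, 68/5)
  seg 4: left by d2 = 12/5 → (-1817/5, 68/5)
  seg 5: right by d1 = 2 → (-1807/5, 68/5)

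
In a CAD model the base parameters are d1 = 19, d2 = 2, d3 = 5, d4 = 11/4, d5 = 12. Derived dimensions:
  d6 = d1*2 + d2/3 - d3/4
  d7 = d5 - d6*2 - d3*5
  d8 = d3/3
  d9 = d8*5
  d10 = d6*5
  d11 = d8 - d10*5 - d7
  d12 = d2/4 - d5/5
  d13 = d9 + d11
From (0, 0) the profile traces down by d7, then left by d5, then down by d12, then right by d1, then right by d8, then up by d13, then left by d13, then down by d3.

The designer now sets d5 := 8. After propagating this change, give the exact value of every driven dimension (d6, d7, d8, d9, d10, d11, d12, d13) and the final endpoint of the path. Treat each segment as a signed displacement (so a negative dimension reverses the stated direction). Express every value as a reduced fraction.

d6 = 449/12
d7 = -551/6
d8 = 5/3
d9 = 25/3
d10 = 2245/12
d11 = -10103/12
d12 = -11/10
d13 = -10003/12
endpoint = (3385/4, -14913/20)

Apply edit: d5 := 8
  d6 = d1*2 + d2/3 - d3/4 = 449/12
  d7 = d5 - d6*2 - d3*5 = -551/6
  d8 = d3/3 = 5/3
  d9 = d8*5 = 25/3
  d10 = d6*5 = 2245/12
  d11 = d8 - d10*5 - d7 = -10103/12
  d12 = d2/4 - d5/5 = -11/10
  d13 = d9 + d11 = -10003/12
Walk from origin (0, 0):
  seg 1: down by d7 = -551/6 → (0, 551/6)
  seg 2: left by d5 = 8 → (-8, 551/6)
  seg 3: down by d12 = -11/10 → (-8, 1394/15)
  seg 4: right by d1 = 19 → (11, 1394/15)
  seg 5: right by d8 = 5/3 → (38/3, 1394/15)
  seg 6: up by d13 = -10003/12 → (38/3, -14813/20)
  seg 7: left by d13 = -10003/12 → (3385/4, -14813/20)
  seg 8: down by d3 = 5 → (3385/4, -14913/20)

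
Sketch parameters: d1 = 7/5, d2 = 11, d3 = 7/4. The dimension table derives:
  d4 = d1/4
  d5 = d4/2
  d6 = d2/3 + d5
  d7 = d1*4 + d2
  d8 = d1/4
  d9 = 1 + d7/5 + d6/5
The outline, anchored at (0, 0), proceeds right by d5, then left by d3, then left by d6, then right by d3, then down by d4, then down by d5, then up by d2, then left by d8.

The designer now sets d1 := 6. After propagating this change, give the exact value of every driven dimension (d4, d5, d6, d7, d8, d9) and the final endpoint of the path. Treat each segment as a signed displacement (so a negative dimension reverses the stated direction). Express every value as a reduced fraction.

Apply edit: d1 := 6
  d4 = d1/4 = 3/2
  d5 = d4/2 = 3/4
  d6 = d2/3 + d5 = 53/12
  d7 = d1*4 + d2 = 35
  d8 = d1/4 = 3/2
  d9 = 1 + d7/5 + d6/5 = 533/60
Walk from origin (0, 0):
  seg 1: right by d5 = 3/4 → (3/4, 0)
  seg 2: left by d3 = 7/4 → (-1, 0)
  seg 3: left by d6 = 53/12 → (-65/12, 0)
  seg 4: right by d3 = 7/4 → (-11/3, 0)
  seg 5: down by d4 = 3/2 → (-11/3, -3/2)
  seg 6: down by d5 = 3/4 → (-11/3, -9/4)
  seg 7: up by d2 = 11 → (-11/3, 35/4)
  seg 8: left by d8 = 3/2 → (-31/6, 35/4)

d4 = 3/2
d5 = 3/4
d6 = 53/12
d7 = 35
d8 = 3/2
d9 = 533/60
endpoint = (-31/6, 35/4)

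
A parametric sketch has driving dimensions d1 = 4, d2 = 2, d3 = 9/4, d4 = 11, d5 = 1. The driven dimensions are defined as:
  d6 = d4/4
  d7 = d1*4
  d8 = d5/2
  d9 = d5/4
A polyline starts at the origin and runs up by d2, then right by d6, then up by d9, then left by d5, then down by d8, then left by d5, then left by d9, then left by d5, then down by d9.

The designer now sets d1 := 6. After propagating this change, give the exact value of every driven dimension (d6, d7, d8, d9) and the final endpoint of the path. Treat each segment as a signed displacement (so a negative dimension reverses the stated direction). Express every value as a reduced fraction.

Apply edit: d1 := 6
  d6 = d4/4 = 11/4
  d7 = d1*4 = 24
  d8 = d5/2 = 1/2
  d9 = d5/4 = 1/4
Walk from origin (0, 0):
  seg 1: up by d2 = 2 → (0, 2)
  seg 2: right by d6 = 11/4 → (11/4, 2)
  seg 3: up by d9 = 1/4 → (11/4, 9/4)
  seg 4: left by d5 = 1 → (7/4, 9/4)
  seg 5: down by d8 = 1/2 → (7/4, 7/4)
  seg 6: left by d5 = 1 → (3/4, 7/4)
  seg 7: left by d9 = 1/4 → (1/2, 7/4)
  seg 8: left by d5 = 1 → (-1/2, 7/4)
  seg 9: down by d9 = 1/4 → (-1/2, 3/2)

d6 = 11/4
d7 = 24
d8 = 1/2
d9 = 1/4
endpoint = (-1/2, 3/2)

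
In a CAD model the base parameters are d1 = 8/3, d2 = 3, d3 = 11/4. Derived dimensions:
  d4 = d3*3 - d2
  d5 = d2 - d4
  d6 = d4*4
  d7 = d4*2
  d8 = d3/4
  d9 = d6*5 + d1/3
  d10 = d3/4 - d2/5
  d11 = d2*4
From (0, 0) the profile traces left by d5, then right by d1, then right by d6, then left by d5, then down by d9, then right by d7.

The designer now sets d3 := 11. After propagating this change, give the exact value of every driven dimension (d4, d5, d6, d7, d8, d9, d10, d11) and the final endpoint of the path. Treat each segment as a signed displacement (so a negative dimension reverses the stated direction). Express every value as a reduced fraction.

Apply edit: d3 := 11
  d4 = d3*3 - d2 = 30
  d5 = d2 - d4 = -27
  d6 = d4*4 = 120
  d7 = d4*2 = 60
  d8 = d3/4 = 11/4
  d9 = d6*5 + d1/3 = 5408/9
  d10 = d3/4 - d2/5 = 43/20
  d11 = d2*4 = 12
Walk from origin (0, 0):
  seg 1: left by d5 = -27 → (27, 0)
  seg 2: right by d1 = 8/3 → (89/3, 0)
  seg 3: right by d6 = 120 → (449/3, 0)
  seg 4: left by d5 = -27 → (530/3, 0)
  seg 5: down by d9 = 5408/9 → (530/3, -5408/9)
  seg 6: right by d7 = 60 → (710/3, -5408/9)

d4 = 30
d5 = -27
d6 = 120
d7 = 60
d8 = 11/4
d9 = 5408/9
d10 = 43/20
d11 = 12
endpoint = (710/3, -5408/9)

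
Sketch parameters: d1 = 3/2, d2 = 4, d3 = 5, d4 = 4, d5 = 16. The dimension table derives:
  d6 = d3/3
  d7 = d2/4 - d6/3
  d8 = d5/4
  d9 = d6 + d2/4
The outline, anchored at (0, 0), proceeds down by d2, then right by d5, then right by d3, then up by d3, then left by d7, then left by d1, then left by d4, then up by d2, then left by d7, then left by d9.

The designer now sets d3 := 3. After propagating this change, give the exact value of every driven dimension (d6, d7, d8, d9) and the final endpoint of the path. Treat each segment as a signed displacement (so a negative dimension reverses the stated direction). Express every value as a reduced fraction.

Apply edit: d3 := 3
  d6 = d3/3 = 1
  d7 = d2/4 - d6/3 = 2/3
  d8 = d5/4 = 4
  d9 = d6 + d2/4 = 2
Walk from origin (0, 0):
  seg 1: down by d2 = 4 → (0, -4)
  seg 2: right by d5 = 16 → (16, -4)
  seg 3: right by d3 = 3 → (19, -4)
  seg 4: up by d3 = 3 → (19, -1)
  seg 5: left by d7 = 2/3 → (55/3, -1)
  seg 6: left by d1 = 3/2 → (101/6, -1)
  seg 7: left by d4 = 4 → (77/6, -1)
  seg 8: up by d2 = 4 → (77/6, 3)
  seg 9: left by d7 = 2/3 → (73/6, 3)
  seg 10: left by d9 = 2 → (61/6, 3)

d6 = 1
d7 = 2/3
d8 = 4
d9 = 2
endpoint = (61/6, 3)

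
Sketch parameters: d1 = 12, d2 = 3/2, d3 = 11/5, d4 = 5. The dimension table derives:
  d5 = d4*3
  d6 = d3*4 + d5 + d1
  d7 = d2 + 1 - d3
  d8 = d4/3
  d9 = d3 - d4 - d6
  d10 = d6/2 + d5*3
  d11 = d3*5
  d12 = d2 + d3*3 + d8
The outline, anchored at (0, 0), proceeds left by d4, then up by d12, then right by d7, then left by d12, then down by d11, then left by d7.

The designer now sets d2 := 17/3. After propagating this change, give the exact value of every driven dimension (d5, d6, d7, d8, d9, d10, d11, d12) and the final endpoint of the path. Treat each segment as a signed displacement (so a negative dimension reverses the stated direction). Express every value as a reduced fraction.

d5 = 15
d6 = 179/5
d7 = 67/15
d8 = 5/3
d9 = -193/5
d10 = 629/10
d11 = 11
d12 = 209/15
endpoint = (-284/15, 44/15)

Apply edit: d2 := 17/3
  d5 = d4*3 = 15
  d6 = d3*4 + d5 + d1 = 179/5
  d7 = d2 + 1 - d3 = 67/15
  d8 = d4/3 = 5/3
  d9 = d3 - d4 - d6 = -193/5
  d10 = d6/2 + d5*3 = 629/10
  d11 = d3*5 = 11
  d12 = d2 + d3*3 + d8 = 209/15
Walk from origin (0, 0):
  seg 1: left by d4 = 5 → (-5, 0)
  seg 2: up by d12 = 209/15 → (-5, 209/15)
  seg 3: right by d7 = 67/15 → (-8/15, 209/15)
  seg 4: left by d12 = 209/15 → (-217/15, 209/15)
  seg 5: down by d11 = 11 → (-217/15, 44/15)
  seg 6: left by d7 = 67/15 → (-284/15, 44/15)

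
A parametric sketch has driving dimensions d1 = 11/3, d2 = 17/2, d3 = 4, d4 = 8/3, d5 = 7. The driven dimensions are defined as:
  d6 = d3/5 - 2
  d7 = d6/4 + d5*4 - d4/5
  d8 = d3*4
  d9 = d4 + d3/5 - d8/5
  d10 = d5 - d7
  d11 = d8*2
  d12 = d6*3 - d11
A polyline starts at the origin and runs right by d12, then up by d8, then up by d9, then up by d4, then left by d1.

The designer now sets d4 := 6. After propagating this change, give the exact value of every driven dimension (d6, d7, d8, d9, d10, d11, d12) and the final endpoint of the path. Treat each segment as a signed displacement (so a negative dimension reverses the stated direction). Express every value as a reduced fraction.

d6 = -6/5
d7 = 53/2
d8 = 16
d9 = 18/5
d10 = -39/2
d11 = 32
d12 = -178/5
endpoint = (-589/15, 128/5)

Apply edit: d4 := 6
  d6 = d3/5 - 2 = -6/5
  d7 = d6/4 + d5*4 - d4/5 = 53/2
  d8 = d3*4 = 16
  d9 = d4 + d3/5 - d8/5 = 18/5
  d10 = d5 - d7 = -39/2
  d11 = d8*2 = 32
  d12 = d6*3 - d11 = -178/5
Walk from origin (0, 0):
  seg 1: right by d12 = -178/5 → (-178/5, 0)
  seg 2: up by d8 = 16 → (-178/5, 16)
  seg 3: up by d9 = 18/5 → (-178/5, 98/5)
  seg 4: up by d4 = 6 → (-178/5, 128/5)
  seg 5: left by d1 = 11/3 → (-589/15, 128/5)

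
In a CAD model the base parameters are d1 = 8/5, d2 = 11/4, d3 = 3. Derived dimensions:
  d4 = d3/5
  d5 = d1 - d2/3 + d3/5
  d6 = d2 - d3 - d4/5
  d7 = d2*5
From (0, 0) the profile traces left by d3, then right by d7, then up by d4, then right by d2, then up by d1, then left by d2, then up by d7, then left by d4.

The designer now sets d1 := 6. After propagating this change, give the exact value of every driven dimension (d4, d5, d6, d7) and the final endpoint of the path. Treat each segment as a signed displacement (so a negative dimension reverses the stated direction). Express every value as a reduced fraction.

Apply edit: d1 := 6
  d4 = d3/5 = 3/5
  d5 = d1 - d2/3 + d3/5 = 341/60
  d6 = d2 - d3 - d4/5 = -37/100
  d7 = d2*5 = 55/4
Walk from origin (0, 0):
  seg 1: left by d3 = 3 → (-3, 0)
  seg 2: right by d7 = 55/4 → (43/4, 0)
  seg 3: up by d4 = 3/5 → (43/4, 3/5)
  seg 4: right by d2 = 11/4 → (27/2, 3/5)
  seg 5: up by d1 = 6 → (27/2, 33/5)
  seg 6: left by d2 = 11/4 → (43/4, 33/5)
  seg 7: up by d7 = 55/4 → (43/4, 407/20)
  seg 8: left by d4 = 3/5 → (203/20, 407/20)

d4 = 3/5
d5 = 341/60
d6 = -37/100
d7 = 55/4
endpoint = (203/20, 407/20)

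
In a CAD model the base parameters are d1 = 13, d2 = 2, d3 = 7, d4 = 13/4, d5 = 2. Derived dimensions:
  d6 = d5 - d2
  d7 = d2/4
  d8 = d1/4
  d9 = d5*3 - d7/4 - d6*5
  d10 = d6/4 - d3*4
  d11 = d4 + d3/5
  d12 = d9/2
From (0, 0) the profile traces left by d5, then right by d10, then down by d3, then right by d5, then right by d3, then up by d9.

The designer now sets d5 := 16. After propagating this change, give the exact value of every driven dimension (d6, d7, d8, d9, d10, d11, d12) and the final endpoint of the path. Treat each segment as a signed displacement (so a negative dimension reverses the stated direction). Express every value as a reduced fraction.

Apply edit: d5 := 16
  d6 = d5 - d2 = 14
  d7 = d2/4 = 1/2
  d8 = d1/4 = 13/4
  d9 = d5*3 - d7/4 - d6*5 = -177/8
  d10 = d6/4 - d3*4 = -49/2
  d11 = d4 + d3/5 = 93/20
  d12 = d9/2 = -177/16
Walk from origin (0, 0):
  seg 1: left by d5 = 16 → (-16, 0)
  seg 2: right by d10 = -49/2 → (-81/2, 0)
  seg 3: down by d3 = 7 → (-81/2, -7)
  seg 4: right by d5 = 16 → (-49/2, -7)
  seg 5: right by d3 = 7 → (-35/2, -7)
  seg 6: up by d9 = -177/8 → (-35/2, -233/8)

d6 = 14
d7 = 1/2
d8 = 13/4
d9 = -177/8
d10 = -49/2
d11 = 93/20
d12 = -177/16
endpoint = (-35/2, -233/8)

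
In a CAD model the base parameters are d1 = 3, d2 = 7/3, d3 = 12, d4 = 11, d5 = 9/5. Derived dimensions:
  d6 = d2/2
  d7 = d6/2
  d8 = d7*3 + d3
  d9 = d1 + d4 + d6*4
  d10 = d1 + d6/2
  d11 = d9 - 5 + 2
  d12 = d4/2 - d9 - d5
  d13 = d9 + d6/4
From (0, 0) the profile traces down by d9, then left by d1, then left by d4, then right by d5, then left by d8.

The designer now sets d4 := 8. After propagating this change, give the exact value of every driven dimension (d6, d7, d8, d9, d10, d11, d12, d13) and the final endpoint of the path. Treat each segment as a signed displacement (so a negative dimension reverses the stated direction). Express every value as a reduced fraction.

d6 = 7/6
d7 = 7/12
d8 = 55/4
d9 = 47/3
d10 = 43/12
d11 = 38/3
d12 = -202/15
d13 = 383/24
endpoint = (-459/20, -47/3)

Apply edit: d4 := 8
  d6 = d2/2 = 7/6
  d7 = d6/2 = 7/12
  d8 = d7*3 + d3 = 55/4
  d9 = d1 + d4 + d6*4 = 47/3
  d10 = d1 + d6/2 = 43/12
  d11 = d9 - 5 + 2 = 38/3
  d12 = d4/2 - d9 - d5 = -202/15
  d13 = d9 + d6/4 = 383/24
Walk from origin (0, 0):
  seg 1: down by d9 = 47/3 → (0, -47/3)
  seg 2: left by d1 = 3 → (-3, -47/3)
  seg 3: left by d4 = 8 → (-11, -47/3)
  seg 4: right by d5 = 9/5 → (-46/5, -47/3)
  seg 5: left by d8 = 55/4 → (-459/20, -47/3)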